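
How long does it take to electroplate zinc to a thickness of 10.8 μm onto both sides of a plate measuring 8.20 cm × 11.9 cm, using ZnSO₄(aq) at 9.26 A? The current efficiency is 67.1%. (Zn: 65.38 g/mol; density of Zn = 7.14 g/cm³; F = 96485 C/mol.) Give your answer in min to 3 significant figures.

Plated area = 2 × 8.20 × 11.9 = 195.2 cm²
Volume = 195.2 × 10.8×10⁻⁴ cm = 0.2108 cm³
m(Zn) = 0.2108 × 7.14 = 1.505 g
n(Zn) = 1.505 / 65.38 = 0.02302 mol; n(e⁻) = 2 × 0.02302 = 0.04604 mol
Q = 0.04604 × 96485 / 0.671 = 6620 C
t = 6620 / 9.26 = 714.9 s = 11.9 min

11.9 min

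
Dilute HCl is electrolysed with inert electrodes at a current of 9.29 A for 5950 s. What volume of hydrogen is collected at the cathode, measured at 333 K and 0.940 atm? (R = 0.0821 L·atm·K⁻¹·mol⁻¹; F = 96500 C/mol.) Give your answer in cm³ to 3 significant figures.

8330 cm³

Q = It = 9.29 × 5950 = 55280 C
Moles of electrons = 55280 / 96500 = 0.5728 mol
2H⁺ + 2e⁻ → H₂, so n(H₂) = 0.5728 / 2 = 0.2864 mol
V = nRT/P = 0.2864 × 0.0821 × 333 / 0.940 = 8.330 L
= 8330 cm³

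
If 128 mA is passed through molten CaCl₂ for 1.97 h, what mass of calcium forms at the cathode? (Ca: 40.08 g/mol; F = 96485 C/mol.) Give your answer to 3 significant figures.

0.189 g

Charge passed = 0.128 × 7092 = 907.8 C
n(e⁻) = 907.8 / 96485 = 0.009409 mol
Ca²⁺ + 2e⁻ → Ca, so n(Ca) = 0.009409 / 2 = 0.004705 mol
m = 0.004705 × 40.08 = 0.189 g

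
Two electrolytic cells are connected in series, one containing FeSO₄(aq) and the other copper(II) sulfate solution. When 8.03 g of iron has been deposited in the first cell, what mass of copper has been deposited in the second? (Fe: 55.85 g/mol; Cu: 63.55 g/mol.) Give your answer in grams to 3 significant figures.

9.14 g

n(Fe) = 8.03 / 55.85 = 0.1438 mol
Fe²⁺ + 2e⁻ → Fe, so n(e⁻) = 2 × 0.1438 = 0.2876 mol
In series, the same 0.2876 mol of electrons flows through the second cell.
Cu²⁺ + 2e⁻ → Cu, so n(Cu) = 0.2876 / 2 = 0.1438 mol
m(Cu) = 0.1438 × 63.55 = 9.14 g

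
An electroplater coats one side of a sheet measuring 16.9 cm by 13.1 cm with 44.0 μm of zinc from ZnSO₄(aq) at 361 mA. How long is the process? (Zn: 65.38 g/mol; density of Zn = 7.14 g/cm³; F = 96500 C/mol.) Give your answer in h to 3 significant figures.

Plated area = 16.9 × 13.1 = 221.4 cm²
Volume = 221.4 × 44.0×10⁻⁴ cm = 0.9742 cm³
m(Zn) = 0.9742 × 7.14 = 6.956 g
n(Zn) = 6.956 / 65.38 = 0.1064 mol; n(e⁻) = 2 × 0.1064 = 0.2128 mol
Q = 0.2128 × 96500 = 20540 C
t = 20540 / 0.361 = 56900 s = 15.8 h

15.8 h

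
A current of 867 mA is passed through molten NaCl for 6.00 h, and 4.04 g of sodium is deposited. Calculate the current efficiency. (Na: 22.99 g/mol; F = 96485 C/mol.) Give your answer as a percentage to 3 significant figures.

Q = 0.867 × 21600 = 18730 C
n(e⁻) = 18730 / 96485 = 0.1941 mol
Na⁺ + e⁻ → Na, so theoretical n(Na) = 0.1941 mol → 4.462 g
Efficiency = 4.04 / 4.462 = 0.9054 = 90.5%

90.5%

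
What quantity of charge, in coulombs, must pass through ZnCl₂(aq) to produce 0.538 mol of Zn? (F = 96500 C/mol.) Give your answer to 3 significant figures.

Zn²⁺ + 2e⁻ → Zn, so n(e⁻) = 2 × 0.538 = 1.076 mol
Q = 1.076 × 96500 = 1.038×10^5 C

1.04×10^5 C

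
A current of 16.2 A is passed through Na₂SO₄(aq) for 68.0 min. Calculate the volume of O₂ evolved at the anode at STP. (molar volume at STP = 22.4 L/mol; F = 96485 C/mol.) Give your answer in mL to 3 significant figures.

3840 mL

Q = 16.2 A × 4080 s = 66100 C
n(e⁻) = Q/F = 66100/96485 = 0.6851 mol
2H₂O → O₂ + 4H⁺ + 4e⁻, so n(O₂) = 0.6851 / 4 = 0.1713 mol
V = 0.1713 × 22.4 = 3.837 L
= 3840 mL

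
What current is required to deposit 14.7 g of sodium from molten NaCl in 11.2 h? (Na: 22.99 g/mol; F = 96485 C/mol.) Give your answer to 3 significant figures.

n(Na) = 14.7 / 22.99 = 0.6394 mol
Na⁺ + e⁻ → Na, so n(e⁻) = 0.6394 mol
Q = 0.6394 × 96485 = 61690 C
I = Q / t = 61690 / 40320 s = 1.53 A

1.53 A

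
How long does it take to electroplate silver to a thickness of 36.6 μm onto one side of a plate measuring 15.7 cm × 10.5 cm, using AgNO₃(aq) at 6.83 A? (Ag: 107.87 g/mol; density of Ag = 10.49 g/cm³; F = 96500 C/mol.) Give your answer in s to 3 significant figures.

Plated area = 15.7 × 10.5 = 164.9 cm²
Volume = 164.9 × 36.6×10⁻⁴ cm = 0.6035 cm³
m(Ag) = 0.6035 × 10.49 = 6.331 g
n(Ag) = 6.331 / 107.87 = 0.05869 mol; n(e⁻) = 0.05869 mol
Q = 0.05869 × 96500 = 5664 C
t = 5664 / 6.83 = 829.3 s

829 s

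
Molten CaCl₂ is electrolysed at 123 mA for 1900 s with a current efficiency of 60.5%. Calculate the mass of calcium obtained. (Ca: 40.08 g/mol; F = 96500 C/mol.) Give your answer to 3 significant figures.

Q = 0.123 × 1900 = 233.7 C
n(e⁻) = 233.7 / 96500 = 0.002422 mol
Ca²⁺ + 2e⁻ → Ca, so theoretical m(Ca) = 0.001211 × 40.08 = 0.04854 g
Actual mass = 60.5% × 0.04854 = 0.0294 g

0.0294 g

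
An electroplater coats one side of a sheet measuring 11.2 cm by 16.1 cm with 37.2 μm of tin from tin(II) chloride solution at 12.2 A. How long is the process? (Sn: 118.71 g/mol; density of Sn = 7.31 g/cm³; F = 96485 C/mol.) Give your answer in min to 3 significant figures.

10.9 min

Plated area = 11.2 × 16.1 = 180.3 cm²
Volume = 180.3 × 37.2×10⁻⁴ cm = 0.6707 cm³
m(Sn) = 0.6707 × 7.31 = 4.903 g
n(Sn) = 4.903 / 118.71 = 0.04130 mol; n(e⁻) = 2 × 0.04130 = 0.08260 mol
Q = 0.08260 × 96485 = 7970 C
t = 7970 / 12.2 = 653.3 s = 10.9 min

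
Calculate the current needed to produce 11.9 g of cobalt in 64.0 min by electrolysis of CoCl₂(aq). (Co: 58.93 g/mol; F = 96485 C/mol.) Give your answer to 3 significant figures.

n(Co) = 11.9 / 58.93 = 0.2019 mol
Co²⁺ + 2e⁻ → Co, so n(e⁻) = 2 × 0.2019 = 0.4038 mol
Q = 0.4038 × 96485 = 38960 C
I = Q / t = 38960 / 3840 s = 10.1 A

10.1 A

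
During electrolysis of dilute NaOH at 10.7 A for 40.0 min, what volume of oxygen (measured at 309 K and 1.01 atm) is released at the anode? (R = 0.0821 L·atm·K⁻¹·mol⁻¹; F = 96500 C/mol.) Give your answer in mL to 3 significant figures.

1670 mL

Q = It = 10.7 × 2400 = 25680 C
Moles of electrons = 25680 / 96500 = 0.2661 mol
2H₂O → O₂ + 4H⁺ + 4e⁻, so n(O₂) = 0.2661 / 4 = 0.06653 mol
V = nRT/P = 0.06653 × 0.0821 × 309 / 1.01 = 1.671 L
= 1670 mL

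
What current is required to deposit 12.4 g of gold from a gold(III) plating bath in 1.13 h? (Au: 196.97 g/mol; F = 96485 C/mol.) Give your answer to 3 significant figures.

n(Au) = 12.4 / 196.97 = 0.06295 mol
Au³⁺ + 3e⁻ → Au, so n(e⁻) = 3 × 0.06295 = 0.1889 mol
Q = 0.1889 × 96485 = 18230 C
I = Q / t = 18230 / 4068 s = 4.48 A

4.48 A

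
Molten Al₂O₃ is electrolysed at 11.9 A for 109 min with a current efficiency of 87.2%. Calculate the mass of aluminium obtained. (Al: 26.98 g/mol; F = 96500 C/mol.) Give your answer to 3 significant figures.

6.32 g

Q = 11.9 × 6540 = 77830 C
n(e⁻) = 77830 / 96500 = 0.8065 mol
Al³⁺ + 3e⁻ → Al, so theoretical m(Al) = 0.2688 × 26.98 = 7.252 g
Actual mass = 87.2% × 7.252 = 6.32 g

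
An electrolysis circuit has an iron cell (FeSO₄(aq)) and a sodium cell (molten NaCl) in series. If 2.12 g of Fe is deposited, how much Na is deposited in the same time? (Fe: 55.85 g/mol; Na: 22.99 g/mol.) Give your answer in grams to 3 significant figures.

n(Fe) = 2.12 / 55.85 = 0.03796 mol
Fe²⁺ + 2e⁻ → Fe, so n(e⁻) = 2 × 0.03796 = 0.07592 mol
The cells are in series, so the same charge (and hence the same n(e⁻) = 0.07592 mol) passes through both.
Na⁺ + e⁻ → Na, so n(Na) = 0.07592 mol
m(Na) = 0.07592 × 22.99 = 1.75 g

1.75 g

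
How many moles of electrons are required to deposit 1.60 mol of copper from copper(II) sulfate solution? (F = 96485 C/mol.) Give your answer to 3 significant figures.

3.20 mol

Cu²⁺ + 2e⁻ → Cu, so n(e⁻) = 2 × 1.60 = 3.200 mol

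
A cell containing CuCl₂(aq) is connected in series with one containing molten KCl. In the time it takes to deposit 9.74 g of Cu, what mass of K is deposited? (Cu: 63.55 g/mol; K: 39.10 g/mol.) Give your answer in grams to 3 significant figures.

12.0 g

n(Cu) = 9.74 / 63.55 = 0.1533 mol
Cu²⁺ + 2e⁻ → Cu, so n(e⁻) = 2 × 0.1533 = 0.3066 mol
Since the cells are in series, n(e⁻) in the K cell is also 0.3066 mol.
K⁺ + e⁻ → K, so n(K) = 0.3066 mol
m(K) = 0.3066 × 39.10 = 12.0 g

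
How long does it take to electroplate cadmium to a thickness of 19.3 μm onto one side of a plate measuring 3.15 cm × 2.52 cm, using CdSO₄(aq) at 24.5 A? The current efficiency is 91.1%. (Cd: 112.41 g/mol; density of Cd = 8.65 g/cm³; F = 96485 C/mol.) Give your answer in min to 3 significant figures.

Plated area = 3.15 × 2.52 = 7.938 cm²
Volume = 7.938 × 19.3×10⁻⁴ cm = 0.01532 cm³
m(Cd) = 0.01532 × 8.65 = 0.1325 g
n(Cd) = 0.1325 / 112.41 = 0.001179 mol; n(e⁻) = 2 × 0.001179 = 0.002358 mol
Q = 0.002358 × 96485 / 0.911 = 249.7 C
t = 249.7 / 24.5 = 10.19 s = 0.170 min

0.170 min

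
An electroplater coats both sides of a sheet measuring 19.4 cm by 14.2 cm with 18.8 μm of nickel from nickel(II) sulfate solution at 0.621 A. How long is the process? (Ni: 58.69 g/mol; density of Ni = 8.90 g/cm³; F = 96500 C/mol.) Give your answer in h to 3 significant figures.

13.6 h

Plated area = 2 × 19.4 × 14.2 = 551.0 cm²
Volume = 551.0 × 18.8×10⁻⁴ cm = 1.036 cm³
m(Ni) = 1.036 × 8.90 = 9.220 g
n(Ni) = 9.220 / 58.69 = 0.1571 mol; n(e⁻) = 2 × 0.1571 = 0.3142 mol
Q = 0.3142 × 96500 = 30320 C
t = 30320 / 0.621 = 48820 s = 13.6 h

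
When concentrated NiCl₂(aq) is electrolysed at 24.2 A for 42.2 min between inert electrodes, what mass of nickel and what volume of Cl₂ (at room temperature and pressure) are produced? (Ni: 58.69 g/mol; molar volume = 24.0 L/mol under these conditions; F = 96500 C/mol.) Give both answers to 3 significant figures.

Q = 24.2 × 2532 = 61270 C; n(e⁻) = 61270 / 96500 = 0.6349 mol
Cathode: Ni²⁺ + 2e⁻ → Ni → n(Ni) = 0.6349/2 = 0.3175 mol → 18.6 g
Anode: 2Cl⁻ → Cl₂ + 2e⁻ → n(Cl₂) = 0.6349/2 = 0.3175 mol → 7.62 L

18.6 g Ni; 7.62 L Cl₂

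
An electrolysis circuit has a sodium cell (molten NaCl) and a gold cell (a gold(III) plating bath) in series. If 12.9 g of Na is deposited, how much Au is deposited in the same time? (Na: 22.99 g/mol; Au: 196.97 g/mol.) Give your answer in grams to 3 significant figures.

n(Na) = 12.9 / 22.99 = 0.5611 mol
Na⁺ + e⁻ → Na, so n(e⁻) = 0.5611 mol
In series, the same 0.5611 mol of electrons flows through the second cell.
Au³⁺ + 3e⁻ → Au, so n(Au) = 0.5611 / 3 = 0.1870 mol
m(Au) = 0.1870 × 196.97 = 36.8 g

36.8 g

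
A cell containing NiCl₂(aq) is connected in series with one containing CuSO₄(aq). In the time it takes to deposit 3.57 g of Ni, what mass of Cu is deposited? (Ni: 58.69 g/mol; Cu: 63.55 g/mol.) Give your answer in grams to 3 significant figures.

n(Ni) = 3.57 / 58.69 = 0.06083 mol
Ni²⁺ + 2e⁻ → Ni, so n(e⁻) = 2 × 0.06083 = 0.1217 mol
Same current for the same time ⇒ same n(e⁻) = 0.1217 mol in both cells.
Cu²⁺ + 2e⁻ → Cu, so n(Cu) = 0.1217 / 2 = 0.06085 mol
m(Cu) = 0.06085 × 63.55 = 3.87 g

3.87 g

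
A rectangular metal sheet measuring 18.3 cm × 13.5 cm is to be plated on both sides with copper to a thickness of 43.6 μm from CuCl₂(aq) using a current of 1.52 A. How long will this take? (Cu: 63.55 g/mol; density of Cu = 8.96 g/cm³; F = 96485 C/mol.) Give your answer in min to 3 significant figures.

643 min

Plated area = 2 × 18.3 × 13.5 = 494.1 cm²
Volume = 494.1 × 43.6×10⁻⁴ cm = 2.154 cm³
m(Cu) = 2.154 × 8.96 = 19.30 g
n(Cu) = 19.30 / 63.55 = 0.3037 mol; n(e⁻) = 2 × 0.3037 = 0.6074 mol
Q = 0.6074 × 96485 = 58600 C
t = 58600 / 1.52 = 38550 s = 643 min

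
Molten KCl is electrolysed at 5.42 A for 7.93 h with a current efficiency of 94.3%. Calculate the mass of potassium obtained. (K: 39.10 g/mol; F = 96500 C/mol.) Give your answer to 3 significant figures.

59.1 g

Q = 5.42 × 28548 = 1.547×10^5 C
n(e⁻) = 1.547×10^5 / 96500 = 1.603 mol
K⁺ + e⁻ → K, so theoretical m(K) = 1.603 × 39.10 = 62.68 g
Actual mass = 94.3% × 62.68 = 59.1 g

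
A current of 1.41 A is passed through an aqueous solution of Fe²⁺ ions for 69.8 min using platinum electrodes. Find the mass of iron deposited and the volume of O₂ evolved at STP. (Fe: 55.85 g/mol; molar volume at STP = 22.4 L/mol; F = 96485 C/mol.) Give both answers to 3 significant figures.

1.71 g Fe; 0.343 L O₂

Q = 1.41 × 4188 = 5905 C; n(e⁻) = 5905 / 96485 = 0.06120 mol
Cathode: Fe²⁺ + 2e⁻ → Fe → n(Fe) = 0.06120/2 = 0.03060 mol → 1.71 g
Anode: 2H₂O → O₂ + 4H⁺ + 4e⁻ → n(O₂) = 0.06120/4 = 0.01530 mol → 0.343 L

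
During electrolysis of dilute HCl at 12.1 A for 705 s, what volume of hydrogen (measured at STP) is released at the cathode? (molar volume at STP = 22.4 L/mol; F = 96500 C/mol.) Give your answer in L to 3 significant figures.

Charge passed = 12.1 × 705 = 8531 C
n(e⁻) = 8531 / 96500 = 0.08840 mol
2H⁺ + 2e⁻ → H₂, so n(H₂) = 0.08840 / 2 = 0.04420 mol
V = 0.04420 × 22.4 = 0.9901 L

0.990 L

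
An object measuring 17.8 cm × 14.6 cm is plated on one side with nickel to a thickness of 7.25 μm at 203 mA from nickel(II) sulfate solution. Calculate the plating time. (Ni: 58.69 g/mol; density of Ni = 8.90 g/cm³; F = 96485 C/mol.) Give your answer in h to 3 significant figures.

7.54 h

Plated area = 17.8 × 14.6 = 259.9 cm²
Volume = 259.9 × 7.25×10⁻⁴ cm = 0.1884 cm³
m(Ni) = 0.1884 × 8.90 = 1.677 g
n(Ni) = 1.677 / 58.69 = 0.02857 mol; n(e⁻) = 2 × 0.02857 = 0.05714 mol
Q = 0.05714 × 96485 = 5513 C
t = 5513 / 0.203 = 27160 s = 7.54 h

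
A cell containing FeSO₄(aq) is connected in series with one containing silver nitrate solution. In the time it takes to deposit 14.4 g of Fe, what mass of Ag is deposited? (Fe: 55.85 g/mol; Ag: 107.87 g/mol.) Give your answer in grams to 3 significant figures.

55.6 g

n(Fe) = 14.4 / 55.85 = 0.2578 mol
Fe²⁺ + 2e⁻ → Fe, so n(e⁻) = 2 × 0.2578 = 0.5156 mol
In series, the same 0.5156 mol of electrons flows through the second cell.
Ag⁺ + e⁻ → Ag, so n(Ag) = 0.5156 mol
m(Ag) = 0.5156 × 107.87 = 55.6 g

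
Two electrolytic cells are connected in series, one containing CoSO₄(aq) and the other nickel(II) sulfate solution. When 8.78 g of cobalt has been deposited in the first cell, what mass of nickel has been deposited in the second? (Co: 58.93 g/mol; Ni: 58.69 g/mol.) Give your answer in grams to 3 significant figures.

8.74 g

n(Co) = 8.78 / 58.93 = 0.1490 mol
Co²⁺ + 2e⁻ → Co, so n(e⁻) = 2 × 0.1490 = 0.2980 mol
The cells are in series, so the same charge (and hence the same n(e⁻) = 0.2980 mol) passes through both.
Ni²⁺ + 2e⁻ → Ni, so n(Ni) = 0.2980 / 2 = 0.1490 mol
m(Ni) = 0.1490 × 58.69 = 8.74 g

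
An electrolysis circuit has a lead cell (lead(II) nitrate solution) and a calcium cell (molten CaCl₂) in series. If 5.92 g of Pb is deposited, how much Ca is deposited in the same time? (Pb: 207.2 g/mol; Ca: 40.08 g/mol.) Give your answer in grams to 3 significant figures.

n(Pb) = 5.92 / 207.2 = 0.02857 mol
Pb²⁺ + 2e⁻ → Pb, so n(e⁻) = 2 × 0.02857 = 0.05714 mol
In series, the same 0.05714 mol of electrons flows through the second cell.
Ca²⁺ + 2e⁻ → Ca, so n(Ca) = 0.05714 / 2 = 0.02857 mol
m(Ca) = 0.02857 × 40.08 = 1.15 g

1.15 g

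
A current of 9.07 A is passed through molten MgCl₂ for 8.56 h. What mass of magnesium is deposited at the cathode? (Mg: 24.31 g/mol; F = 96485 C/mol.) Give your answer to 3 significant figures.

Q = It = 9.07 × 30816 = 2.795×10^5 C
n(e⁻) = Q/F = 2.795×10^5/96485 = 2.897 mol
Mg²⁺ + 2e⁻ → Mg, so n(Mg) = 2.897 / 2 = 1.449 mol
m = 1.449 × 24.31 = 35.2 g

35.2 g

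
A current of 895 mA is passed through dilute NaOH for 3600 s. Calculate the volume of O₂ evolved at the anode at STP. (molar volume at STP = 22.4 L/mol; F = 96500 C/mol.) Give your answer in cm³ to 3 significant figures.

Charge passed = 0.895 × 3600 = 3222 C
n(e⁻) = 3222 / 96500 = 0.03339 mol
2H₂O → O₂ + 4H⁺ + 4e⁻, so n(O₂) = 0.03339 / 4 = 0.008348 mol
V = 0.008348 × 22.4 = 0.1870 L
= 187 cm³

187 cm³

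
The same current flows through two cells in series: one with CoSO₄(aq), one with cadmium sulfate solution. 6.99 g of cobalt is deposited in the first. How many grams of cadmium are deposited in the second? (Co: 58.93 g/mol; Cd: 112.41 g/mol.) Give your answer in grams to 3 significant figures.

n(Co) = 6.99 / 58.93 = 0.1186 mol
Co²⁺ + 2e⁻ → Co, so n(e⁻) = 2 × 0.1186 = 0.2372 mol
Same current for the same time ⇒ same n(e⁻) = 0.2372 mol in both cells.
Cd²⁺ + 2e⁻ → Cd, so n(Cd) = 0.2372 / 2 = 0.1186 mol
m(Cd) = 0.1186 × 112.41 = 13.3 g

13.3 g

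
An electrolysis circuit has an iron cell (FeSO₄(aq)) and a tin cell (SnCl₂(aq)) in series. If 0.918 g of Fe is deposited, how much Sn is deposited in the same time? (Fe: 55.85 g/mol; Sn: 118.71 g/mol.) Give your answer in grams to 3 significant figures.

n(Fe) = 0.918 / 55.85 = 0.01644 mol
Fe²⁺ + 2e⁻ → Fe, so n(e⁻) = 2 × 0.01644 = 0.03288 mol
Since the cells are in series, n(e⁻) in the Sn cell is also 0.03288 mol.
Sn²⁺ + 2e⁻ → Sn, so n(Sn) = 0.03288 / 2 = 0.01644 mol
m(Sn) = 0.01644 × 118.71 = 1.95 g

1.95 g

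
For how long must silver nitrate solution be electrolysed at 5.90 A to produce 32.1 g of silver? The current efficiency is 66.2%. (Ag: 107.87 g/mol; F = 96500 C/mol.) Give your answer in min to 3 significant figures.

n(Ag) = 32.1 / 107.87 = 0.2976 mol
Ag⁺ + e⁻ → Ag, so n(e⁻) = 0.2976 mol
Q = 0.2976 × 96500 / 0.662 = 43380 C
t = Q / I = 43380 / 5.90 = 7353 s = 123 min

123 min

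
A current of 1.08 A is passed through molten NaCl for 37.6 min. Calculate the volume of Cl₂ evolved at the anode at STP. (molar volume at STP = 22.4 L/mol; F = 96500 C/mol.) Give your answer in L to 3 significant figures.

0.283 L

Q = 1.08 A × 2256 s = 2436 C
Moles of electrons = 2436 / 96500 = 0.02524 mol
2Cl⁻ → Cl₂ + 2e⁻, so n(Cl₂) = 0.02524 / 2 = 0.01262 mol
V = 0.01262 × 22.4 = 0.2827 L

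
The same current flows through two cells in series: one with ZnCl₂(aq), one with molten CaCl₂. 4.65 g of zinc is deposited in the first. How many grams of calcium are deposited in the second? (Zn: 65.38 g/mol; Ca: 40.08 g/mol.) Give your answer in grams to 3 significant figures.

2.85 g

n(Zn) = 4.65 / 65.38 = 0.07112 mol
Zn²⁺ + 2e⁻ → Zn, so n(e⁻) = 2 × 0.07112 = 0.1422 mol
Since the cells are in series, n(e⁻) in the Ca cell is also 0.1422 mol.
Ca²⁺ + 2e⁻ → Ca, so n(Ca) = 0.1422 / 2 = 0.07110 mol
m(Ca) = 0.07110 × 40.08 = 2.85 g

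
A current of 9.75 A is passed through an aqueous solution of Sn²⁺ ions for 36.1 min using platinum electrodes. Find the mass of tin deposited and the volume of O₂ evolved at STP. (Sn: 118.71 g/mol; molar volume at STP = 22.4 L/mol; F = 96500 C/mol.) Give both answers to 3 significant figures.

Q = 9.75 × 2166 = 21120 C; n(e⁻) = 21120 / 96500 = 0.2189 mol
Cathode: Sn²⁺ + 2e⁻ → Sn → n(Sn) = 0.2189/2 = 0.1095 mol → 13.0 g
Anode: 2H₂O → O₂ + 4H⁺ + 4e⁻ → n(O₂) = 0.2189/4 = 0.05473 mol → 1.23 L

13.0 g Sn; 1.23 L O₂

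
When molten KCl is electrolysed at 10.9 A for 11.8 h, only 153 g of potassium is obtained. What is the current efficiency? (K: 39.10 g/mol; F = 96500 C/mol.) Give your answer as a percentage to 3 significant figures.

Q = 10.9 × 42480 = 4.630×10^5 C
n(e⁻) = 4.630×10^5 / 96500 = 4.798 mol
K⁺ + e⁻ → K, so theoretical n(K) = 4.798 mol → 187.6 g
Efficiency = 153 / 187.6 = 0.8156 = 81.6%

81.6%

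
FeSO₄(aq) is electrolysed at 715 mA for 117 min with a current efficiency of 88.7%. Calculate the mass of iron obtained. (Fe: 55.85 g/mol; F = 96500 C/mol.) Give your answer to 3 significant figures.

Q = 0.715 × 7020 = 5019 C
n(e⁻) = 5019 / 96500 = 0.05201 mol
Fe²⁺ + 2e⁻ → Fe, so theoretical m(Fe) = 0.02601 × 55.85 = 1.453 g
Actual mass = 88.7% × 1.453 = 1.29 g

1.29 g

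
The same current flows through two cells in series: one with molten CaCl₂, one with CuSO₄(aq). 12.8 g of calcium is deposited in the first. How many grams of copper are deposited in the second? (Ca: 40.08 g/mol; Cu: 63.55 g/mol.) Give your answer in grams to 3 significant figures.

20.3 g

n(Ca) = 12.8 / 40.08 = 0.3194 mol
Ca²⁺ + 2e⁻ → Ca, so n(e⁻) = 2 × 0.3194 = 0.6388 mol
Same current for the same time ⇒ same n(e⁻) = 0.6388 mol in both cells.
Cu²⁺ + 2e⁻ → Cu, so n(Cu) = 0.6388 / 2 = 0.3194 mol
m(Cu) = 0.3194 × 63.55 = 20.3 g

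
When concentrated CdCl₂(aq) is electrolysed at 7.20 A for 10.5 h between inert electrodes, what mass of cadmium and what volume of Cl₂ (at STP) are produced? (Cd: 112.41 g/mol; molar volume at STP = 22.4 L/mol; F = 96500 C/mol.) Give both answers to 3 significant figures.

159 g Cd; 31.6 L Cl₂

Q = 7.20 × 37800 = 2.722×10^5 C; n(e⁻) = 2.722×10^5 / 96500 = 2.821 mol
Cathode: Cd²⁺ + 2e⁻ → Cd → n(Cd) = 2.821/2 = 1.411 mol → 159 g
Anode: 2Cl⁻ → Cl₂ + 2e⁻ → n(Cl₂) = 2.821/2 = 1.411 mol → 31.6 L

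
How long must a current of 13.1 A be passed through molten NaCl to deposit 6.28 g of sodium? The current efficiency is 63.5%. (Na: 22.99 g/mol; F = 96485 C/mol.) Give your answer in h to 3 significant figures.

n(Na) = 6.28 / 22.99 = 0.2732 mol
Na⁺ + e⁻ → Na, so n(e⁻) = 0.2732 mol
Q = 0.2732 × 96485 / 0.635 = 41510 C
t = Q / I = 41510 / 13.1 = 3169 s = 0.880 h

0.880 h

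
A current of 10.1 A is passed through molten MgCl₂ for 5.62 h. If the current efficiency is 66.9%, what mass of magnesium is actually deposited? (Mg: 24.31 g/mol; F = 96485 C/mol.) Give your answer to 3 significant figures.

17.2 g

Q = 10.1 × 20232 = 2.043×10^5 C
n(e⁻) = 2.043×10^5 / 96485 = 2.117 mol
Mg²⁺ + 2e⁻ → Mg, so theoretical m(Mg) = 1.059 × 24.31 = 25.74 g
Actual mass = 66.9% × 25.74 = 17.2 g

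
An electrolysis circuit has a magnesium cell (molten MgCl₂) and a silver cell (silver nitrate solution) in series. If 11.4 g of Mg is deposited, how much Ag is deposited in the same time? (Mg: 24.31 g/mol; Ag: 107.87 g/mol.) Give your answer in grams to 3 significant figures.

n(Mg) = 11.4 / 24.31 = 0.4689 mol
Mg²⁺ + 2e⁻ → Mg, so n(e⁻) = 2 × 0.4689 = 0.9378 mol
In series, the same 0.9378 mol of electrons flows through the second cell.
Ag⁺ + e⁻ → Ag, so n(Ag) = 0.9378 mol
m(Ag) = 0.9378 × 107.87 = 101 g

101 g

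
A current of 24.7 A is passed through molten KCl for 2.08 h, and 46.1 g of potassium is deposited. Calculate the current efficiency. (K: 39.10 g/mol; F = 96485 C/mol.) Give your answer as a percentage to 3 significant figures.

Q = 24.7 × 7488 = 1.850×10^5 C
n(e⁻) = 1.850×10^5 / 96485 = 1.917 mol
K⁺ + e⁻ → K, so theoretical n(K) = 1.917 mol → 74.95 g
Efficiency = 46.1 / 74.95 = 0.6151 = 61.5%

61.5%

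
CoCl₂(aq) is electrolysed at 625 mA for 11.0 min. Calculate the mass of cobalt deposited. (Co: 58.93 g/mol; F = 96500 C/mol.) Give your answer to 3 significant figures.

Charge passed = 0.625 × 660 = 412.5 C
Moles of electrons = 412.5 / 96500 = 0.004275 mol
Co²⁺ + 2e⁻ → Co, so n(Co) = 0.004275 / 2 = 0.002138 mol
m = 0.002138 × 58.93 = 0.126 g

0.126 g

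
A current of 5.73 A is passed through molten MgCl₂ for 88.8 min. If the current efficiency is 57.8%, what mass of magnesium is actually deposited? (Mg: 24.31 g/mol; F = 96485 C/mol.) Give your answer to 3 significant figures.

2.22 g

Q = 5.73 × 5328 = 30530 C
n(e⁻) = 30530 / 96485 = 0.3164 mol
Mg²⁺ + 2e⁻ → Mg, so theoretical m(Mg) = 0.1582 × 24.31 = 3.846 g
Actual mass = 57.8% × 3.846 = 2.22 g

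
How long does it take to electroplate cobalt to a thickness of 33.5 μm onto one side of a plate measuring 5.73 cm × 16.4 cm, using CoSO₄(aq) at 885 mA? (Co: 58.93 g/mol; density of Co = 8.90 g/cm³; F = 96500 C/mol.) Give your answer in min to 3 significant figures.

173 min

Plated area = 5.73 × 16.4 = 93.97 cm²
Volume = 93.97 × 33.5×10⁻⁴ cm = 0.3148 cm³
m(Co) = 0.3148 × 8.90 = 2.802 g
n(Co) = 2.802 / 58.93 = 0.04755 mol; n(e⁻) = 2 × 0.04755 = 0.09510 mol
Q = 0.09510 × 96500 = 9177 C
t = 9177 / 0.885 = 10370 s = 173 min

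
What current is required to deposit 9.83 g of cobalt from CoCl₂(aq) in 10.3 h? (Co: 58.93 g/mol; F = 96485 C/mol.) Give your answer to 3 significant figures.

n(Co) = 9.83 / 58.93 = 0.1668 mol
Co²⁺ + 2e⁻ → Co, so n(e⁻) = 2 × 0.1668 = 0.3336 mol
Q = 0.3336 × 96485 = 32190 C
I = Q / t = 32190 / 37080 s = 0.868 A

0.868 A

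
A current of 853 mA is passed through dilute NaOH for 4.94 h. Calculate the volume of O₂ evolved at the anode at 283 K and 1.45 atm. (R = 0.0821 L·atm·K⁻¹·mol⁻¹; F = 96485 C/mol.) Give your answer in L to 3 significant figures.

0.630 L

Charge passed = 0.853 × 17784 = 15170 C
n(e⁻) = 15170 / 96485 = 0.1572 mol
2H₂O → O₂ + 4H⁺ + 4e⁻, so n(O₂) = 0.1572 / 4 = 0.03930 mol
V = nRT/P = 0.03930 × 0.0821 × 283 / 1.45 = 0.6297 L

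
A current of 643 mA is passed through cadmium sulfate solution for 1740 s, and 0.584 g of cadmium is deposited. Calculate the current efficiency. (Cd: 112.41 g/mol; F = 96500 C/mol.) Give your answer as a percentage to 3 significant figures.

89.6%

Q = 0.643 × 1740 = 1119 C
n(e⁻) = 1119 / 96500 = 0.01160 mol
Cd²⁺ + 2e⁻ → Cd, so theoretical n(Cd) = 0.005800 mol → 0.6520 g
Efficiency = 0.584 / 0.6520 = 0.8957 = 89.6%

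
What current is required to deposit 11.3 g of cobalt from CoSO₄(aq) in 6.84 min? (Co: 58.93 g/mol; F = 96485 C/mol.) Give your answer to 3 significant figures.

n(Co) = 11.3 / 58.93 = 0.1918 mol
Co²⁺ + 2e⁻ → Co, so n(e⁻) = 2 × 0.1918 = 0.3836 mol
Q = 0.3836 × 96485 = 37010 C
I = Q / t = 37010 / 410.4 s = 90.2 A

90.2 A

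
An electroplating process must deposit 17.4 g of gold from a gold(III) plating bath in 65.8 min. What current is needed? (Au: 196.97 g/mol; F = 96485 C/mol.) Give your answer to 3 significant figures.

n(Au) = 17.4 / 196.97 = 0.08834 mol
Au³⁺ + 3e⁻ → Au, so n(e⁻) = 3 × 0.08834 = 0.2650 mol
Q = 0.2650 × 96485 = 25570 C
I = Q / t = 25570 / 3948 s = 6.48 A

6.48 A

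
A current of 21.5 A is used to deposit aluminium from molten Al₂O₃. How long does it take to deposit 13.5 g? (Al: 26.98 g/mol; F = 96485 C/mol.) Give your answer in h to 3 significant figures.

n(Al) = 13.5 / 26.98 = 0.5004 mol
Al³⁺ + 3e⁻ → Al, so n(e⁻) = 3 × 0.5004 = 1.501 mol
Q = 1.501 × 96485 = 1.448×10^5 C
t = Q / I = 1.448×10^5 / 21.5 = 6735 s = 1.87 h

1.87 h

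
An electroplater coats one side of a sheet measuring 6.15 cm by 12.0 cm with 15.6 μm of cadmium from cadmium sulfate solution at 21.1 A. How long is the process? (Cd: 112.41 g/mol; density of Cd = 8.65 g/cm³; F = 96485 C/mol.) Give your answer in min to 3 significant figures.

1.35 min

Plated area = 6.15 × 12.0 = 73.80 cm²
Volume = 73.80 × 15.6×10⁻⁴ cm = 0.1151 cm³
m(Cd) = 0.1151 × 8.65 = 0.9956 g
n(Cd) = 0.9956 / 112.41 = 0.008857 mol; n(e⁻) = 2 × 0.008857 = 0.01771 mol
Q = 0.01771 × 96485 = 1709 C
t = 1709 / 21.1 = 81.00 s = 1.35 min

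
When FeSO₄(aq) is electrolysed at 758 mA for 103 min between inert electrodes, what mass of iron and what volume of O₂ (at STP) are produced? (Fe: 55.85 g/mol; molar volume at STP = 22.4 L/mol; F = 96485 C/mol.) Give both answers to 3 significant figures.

1.36 g Fe; 0.272 L O₂

Q = 0.758 × 6180 = 4684 C; n(e⁻) = 4684 / 96485 = 0.04855 mol
Cathode: Fe²⁺ + 2e⁻ → Fe → n(Fe) = 0.04855/2 = 0.02428 mol → 1.36 g
Anode: 2H₂O → O₂ + 4H⁺ + 4e⁻ → n(O₂) = 0.04855/4 = 0.01214 mol → 0.272 L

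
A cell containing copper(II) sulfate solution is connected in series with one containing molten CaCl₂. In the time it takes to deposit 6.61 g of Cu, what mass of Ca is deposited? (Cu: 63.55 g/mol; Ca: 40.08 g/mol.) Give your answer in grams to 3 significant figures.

4.17 g

n(Cu) = 6.61 / 63.55 = 0.1040 mol
Cu²⁺ + 2e⁻ → Cu, so n(e⁻) = 2 × 0.1040 = 0.2080 mol
Same current for the same time ⇒ same n(e⁻) = 0.2080 mol in both cells.
Ca²⁺ + 2e⁻ → Ca, so n(Ca) = 0.2080 / 2 = 0.1040 mol
m(Ca) = 0.1040 × 40.08 = 4.17 g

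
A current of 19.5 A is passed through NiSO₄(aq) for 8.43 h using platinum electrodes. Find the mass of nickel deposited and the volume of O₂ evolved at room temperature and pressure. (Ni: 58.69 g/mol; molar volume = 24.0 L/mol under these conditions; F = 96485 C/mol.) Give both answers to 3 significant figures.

180 g Ni; 36.8 L O₂

Q = 19.5 × 30348 = 5.918×10^5 C; n(e⁻) = 5.918×10^5 / 96485 = 6.134 mol
Cathode: Ni²⁺ + 2e⁻ → Ni → n(Ni) = 6.134/2 = 3.067 mol → 180 g
Anode: 2H₂O → O₂ + 4H⁺ + 4e⁻ → n(O₂) = 6.134/4 = 1.534 mol → 36.8 L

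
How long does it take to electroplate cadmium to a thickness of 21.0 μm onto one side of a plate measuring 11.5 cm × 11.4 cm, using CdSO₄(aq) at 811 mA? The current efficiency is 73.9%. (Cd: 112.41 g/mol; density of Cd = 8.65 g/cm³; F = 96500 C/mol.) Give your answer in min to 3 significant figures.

114 min

Plated area = 11.5 × 11.4 = 131.1 cm²
Volume = 131.1 × 21.0×10⁻⁴ cm = 0.2753 cm³
m(Cd) = 0.2753 × 8.65 = 2.381 g
n(Cd) = 2.381 / 112.41 = 0.02118 mol; n(e⁻) = 2 × 0.02118 = 0.04236 mol
Q = 0.04236 × 96500 / 0.739 = 5531 C
t = 5531 / 0.811 = 6820 s = 114 min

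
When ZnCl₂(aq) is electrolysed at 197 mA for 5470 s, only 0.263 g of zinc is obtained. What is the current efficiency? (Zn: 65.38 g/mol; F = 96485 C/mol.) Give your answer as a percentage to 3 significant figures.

72.0%

Q = 0.197 × 5470 = 1078 C
n(e⁻) = 1078 / 96485 = 0.01117 mol
Zn²⁺ + 2e⁻ → Zn, so theoretical n(Zn) = 0.005585 mol → 0.3651 g
Efficiency = 0.263 / 0.3651 = 0.7204 = 72.0%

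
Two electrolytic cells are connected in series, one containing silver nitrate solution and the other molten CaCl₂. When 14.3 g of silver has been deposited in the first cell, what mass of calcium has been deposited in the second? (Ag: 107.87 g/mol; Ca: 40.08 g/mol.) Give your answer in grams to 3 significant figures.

n(Ag) = 14.3 / 107.87 = 0.1326 mol
Ag⁺ + e⁻ → Ag, so n(e⁻) = 0.1326 mol
Same current for the same time ⇒ same n(e⁻) = 0.1326 mol in both cells.
Ca²⁺ + 2e⁻ → Ca, so n(Ca) = 0.1326 / 2 = 0.06630 mol
m(Ca) = 0.06630 × 40.08 = 2.66 g

2.66 g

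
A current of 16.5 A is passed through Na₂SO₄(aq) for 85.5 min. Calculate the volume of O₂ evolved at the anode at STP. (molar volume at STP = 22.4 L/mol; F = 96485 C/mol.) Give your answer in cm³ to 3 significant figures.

Q = It = 16.5 × 5130 = 84650 C
Moles of electrons = 84650 / 96485 = 0.8773 mol
2H₂O → O₂ + 4H⁺ + 4e⁻, so n(O₂) = 0.8773 / 4 = 0.2193 mol
V = 0.2193 × 22.4 = 4.912 L
= 4910 cm³

4910 cm³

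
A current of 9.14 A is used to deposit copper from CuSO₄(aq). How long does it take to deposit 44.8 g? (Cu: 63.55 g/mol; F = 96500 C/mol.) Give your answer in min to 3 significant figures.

n(Cu) = 44.8 / 63.55 = 0.7050 mol
Cu²⁺ + 2e⁻ → Cu, so n(e⁻) = 2 × 0.7050 = 1.410 mol
Q = 1.410 × 96500 = 1.361×10^5 C
t = Q / I = 1.361×10^5 / 9.14 = 14890 s = 248 min

248 min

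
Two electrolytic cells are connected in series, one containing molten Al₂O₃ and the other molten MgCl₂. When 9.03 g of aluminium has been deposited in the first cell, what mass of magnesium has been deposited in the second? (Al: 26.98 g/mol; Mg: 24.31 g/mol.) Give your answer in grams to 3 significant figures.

12.2 g

n(Al) = 9.03 / 26.98 = 0.3347 mol
Al³⁺ + 3e⁻ → Al, so n(e⁻) = 3 × 0.3347 = 1.004 mol
Since the cells are in series, n(e⁻) in the Mg cell is also 1.004 mol.
Mg²⁺ + 2e⁻ → Mg, so n(Mg) = 1.004 / 2 = 0.5020 mol
m(Mg) = 0.5020 × 24.31 = 12.2 g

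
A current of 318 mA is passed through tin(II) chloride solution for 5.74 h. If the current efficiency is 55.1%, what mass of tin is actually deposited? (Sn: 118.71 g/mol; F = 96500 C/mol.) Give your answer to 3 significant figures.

Q = 0.318 × 20664 = 6571 C
n(e⁻) = 6571 / 96500 = 0.06809 mol
Sn²⁺ + 2e⁻ → Sn, so theoretical m(Sn) = 0.03405 × 118.71 = 4.042 g
Actual mass = 55.1% × 4.042 = 2.23 g

2.23 g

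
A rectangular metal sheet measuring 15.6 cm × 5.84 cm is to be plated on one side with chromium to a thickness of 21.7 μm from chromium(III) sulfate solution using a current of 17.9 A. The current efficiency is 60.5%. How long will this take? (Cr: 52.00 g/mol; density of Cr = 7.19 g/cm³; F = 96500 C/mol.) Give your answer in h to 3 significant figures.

0.203 h

Plated area = 15.6 × 5.84 = 91.10 cm²
Volume = 91.10 × 21.7×10⁻⁴ cm = 0.1977 cm³
m(Cr) = 0.1977 × 7.19 = 1.421 g
n(Cr) = 1.421 / 52.00 = 0.02733 mol; n(e⁻) = 3 × 0.02733 = 0.08199 mol
Q = 0.08199 × 96500 / 0.605 = 13080 C
t = 13080 / 17.9 = 730.7 s = 0.203 h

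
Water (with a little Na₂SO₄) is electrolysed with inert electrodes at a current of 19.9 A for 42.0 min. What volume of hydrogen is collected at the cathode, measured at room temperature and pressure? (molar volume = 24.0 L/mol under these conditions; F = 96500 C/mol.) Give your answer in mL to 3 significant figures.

6240 mL

Q = 19.9 A × 2520 s = 50150 C
n(e⁻) = Q/F = 50150/96500 = 0.5197 mol
2H⁺ + 2e⁻ → H₂, so n(H₂) = 0.5197 / 2 = 0.2599 mol
V = 0.2599 × 24.0 = 6.238 L
= 6240 mL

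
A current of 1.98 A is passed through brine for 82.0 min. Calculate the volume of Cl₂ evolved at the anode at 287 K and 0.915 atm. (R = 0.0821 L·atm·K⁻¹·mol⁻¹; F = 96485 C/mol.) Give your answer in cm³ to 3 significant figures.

1300 cm³

Q = It = 1.98 × 4920 = 9742 C
Moles of electrons = 9742 / 96485 = 0.1010 mol
2Cl⁻ → Cl₂ + 2e⁻, so n(Cl₂) = 0.1010 / 2 = 0.05050 mol
V = nRT/P = 0.05050 × 0.0821 × 287 / 0.915 = 1.300 L
= 1300 cm³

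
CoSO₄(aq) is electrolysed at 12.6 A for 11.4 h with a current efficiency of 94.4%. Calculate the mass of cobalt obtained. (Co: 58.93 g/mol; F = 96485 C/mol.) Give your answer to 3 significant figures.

Q = 12.6 × 41040 = 5.171×10^5 C
n(e⁻) = 5.171×10^5 / 96485 = 5.359 mol
Co²⁺ + 2e⁻ → Co, so theoretical m(Co) = 2.680 × 58.93 = 157.9 g
Actual mass = 94.4% × 157.9 = 149 g

149 g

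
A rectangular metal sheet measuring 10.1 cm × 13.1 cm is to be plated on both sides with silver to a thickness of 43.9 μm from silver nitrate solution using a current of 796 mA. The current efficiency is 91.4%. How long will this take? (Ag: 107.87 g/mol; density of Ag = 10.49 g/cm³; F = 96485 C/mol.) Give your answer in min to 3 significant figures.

Plated area = 2 × 10.1 × 13.1 = 264.6 cm²
Volume = 264.6 × 43.9×10⁻⁴ cm = 1.162 cm³
m(Ag) = 1.162 × 10.49 = 12.19 g
n(Ag) = 12.19 / 107.87 = 0.1130 mol; n(e⁻) = 0.1130 mol
Q = 0.1130 × 96485 / 0.914 = 11930 C
t = 11930 / 0.796 = 14990 s = 250 min

250 min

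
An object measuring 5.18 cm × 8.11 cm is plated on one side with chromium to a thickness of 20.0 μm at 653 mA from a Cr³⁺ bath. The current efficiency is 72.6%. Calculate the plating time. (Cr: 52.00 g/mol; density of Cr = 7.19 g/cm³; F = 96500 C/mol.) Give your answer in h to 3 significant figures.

1.97 h

Plated area = 5.18 × 8.11 = 42.01 cm²
Volume = 42.01 × 20.0×10⁻⁴ cm = 0.08402 cm³
m(Cr) = 0.08402 × 7.19 = 0.6041 g
n(Cr) = 0.6041 / 52.00 = 0.01162 mol; n(e⁻) = 3 × 0.01162 = 0.03486 mol
Q = 0.03486 × 96500 / 0.726 = 4634 C
t = 4634 / 0.653 = 7096 s = 1.97 h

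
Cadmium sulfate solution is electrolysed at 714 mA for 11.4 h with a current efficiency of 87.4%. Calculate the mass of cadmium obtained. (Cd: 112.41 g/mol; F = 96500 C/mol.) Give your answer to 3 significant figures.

14.9 g

Q = 0.714 × 41040 = 29300 C
n(e⁻) = 29300 / 96500 = 0.3036 mol
Cd²⁺ + 2e⁻ → Cd, so theoretical m(Cd) = 0.1518 × 112.41 = 17.06 g
Actual mass = 87.4% × 17.06 = 14.9 g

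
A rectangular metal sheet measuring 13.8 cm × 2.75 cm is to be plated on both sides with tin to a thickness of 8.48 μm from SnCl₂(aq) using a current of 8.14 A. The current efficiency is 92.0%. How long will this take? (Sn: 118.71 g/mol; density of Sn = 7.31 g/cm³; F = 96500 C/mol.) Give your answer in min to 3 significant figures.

1.70 min

Plated area = 2 × 13.8 × 2.75 = 75.90 cm²
Volume = 75.90 × 8.48×10⁻⁴ cm = 0.06436 cm³
m(Sn) = 0.06436 × 7.31 = 0.4705 g
n(Sn) = 0.4705 / 118.71 = 0.003963 mol; n(e⁻) = 2 × 0.003963 = 0.007926 mol
Q = 0.007926 × 96500 / 0.920 = 831.4 C
t = 831.4 / 8.14 = 102.1 s = 1.70 min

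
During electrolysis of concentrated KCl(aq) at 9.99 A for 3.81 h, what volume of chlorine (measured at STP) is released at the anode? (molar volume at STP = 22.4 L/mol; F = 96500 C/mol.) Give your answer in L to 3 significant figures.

Charge passed = 9.99 × 13716 = 1.370×10^5 C
n(e⁻) = Q/F = 1.370×10^5/96500 = 1.420 mol
2Cl⁻ → Cl₂ + 2e⁻, so n(Cl₂) = 1.420 / 2 = 0.7100 mol
V = 0.7100 × 22.4 = 15.90 L

15.9 L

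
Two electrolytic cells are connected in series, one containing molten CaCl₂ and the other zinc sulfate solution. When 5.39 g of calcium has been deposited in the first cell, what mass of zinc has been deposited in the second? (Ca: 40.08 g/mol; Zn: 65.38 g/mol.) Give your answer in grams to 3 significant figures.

n(Ca) = 5.39 / 40.08 = 0.1345 mol
Ca²⁺ + 2e⁻ → Ca, so n(e⁻) = 2 × 0.1345 = 0.2690 mol
Same current for the same time ⇒ same n(e⁻) = 0.2690 mol in both cells.
Zn²⁺ + 2e⁻ → Zn, so n(Zn) = 0.2690 / 2 = 0.1345 mol
m(Zn) = 0.1345 × 65.38 = 8.79 g

8.79 g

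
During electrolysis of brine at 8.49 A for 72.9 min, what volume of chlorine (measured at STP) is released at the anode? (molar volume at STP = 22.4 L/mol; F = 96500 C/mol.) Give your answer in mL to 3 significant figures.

Q = 8.49 A × 4374 s = 37140 C
n(e⁻) = 37140 / 96500 = 0.3849 mol
2Cl⁻ → Cl₂ + 2e⁻, so n(Cl₂) = 0.3849 / 2 = 0.1925 mol
V = 0.1925 × 22.4 = 4.312 L
= 4310 mL

4310 mL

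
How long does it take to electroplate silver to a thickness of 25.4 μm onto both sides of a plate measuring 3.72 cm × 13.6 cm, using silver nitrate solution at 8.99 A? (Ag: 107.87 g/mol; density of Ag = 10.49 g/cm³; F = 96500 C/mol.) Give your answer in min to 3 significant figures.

Plated area = 2 × 3.72 × 13.6 = 101.2 cm²
Volume = 101.2 × 25.4×10⁻⁴ cm = 0.2570 cm³
m(Ag) = 0.2570 × 10.49 = 2.696 g
n(Ag) = 2.696 / 107.87 = 0.02499 mol; n(e⁻) = 0.02499 mol
Q = 0.02499 × 96500 = 2412 C
t = 2412 / 8.99 = 268.3 s = 4.47 min

4.47 min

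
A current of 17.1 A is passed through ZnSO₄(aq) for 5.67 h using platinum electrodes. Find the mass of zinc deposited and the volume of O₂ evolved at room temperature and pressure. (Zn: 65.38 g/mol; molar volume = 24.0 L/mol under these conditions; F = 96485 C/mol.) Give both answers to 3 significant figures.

Q = 17.1 × 20412 = 3.490×10^5 C; n(e⁻) = 3.490×10^5 / 96485 = 3.617 mol
Cathode: Zn²⁺ + 2e⁻ → Zn → n(Zn) = 3.617/2 = 1.809 mol → 118 g
Anode: 2H₂O → O₂ + 4H⁺ + 4e⁻ → n(O₂) = 3.617/4 = 0.9043 mol → 21.7 L

118 g Zn; 21.7 L O₂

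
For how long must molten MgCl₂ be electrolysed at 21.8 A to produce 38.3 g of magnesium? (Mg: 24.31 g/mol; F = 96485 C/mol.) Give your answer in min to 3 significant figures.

232 min

n(Mg) = 38.3 / 24.31 = 1.575 mol
Mg²⁺ + 2e⁻ → Mg, so n(e⁻) = 2 × 1.575 = 3.150 mol
Q = 3.150 × 96485 = 3.039×10^5 C
t = Q / I = 3.039×10^5 / 21.8 = 13940 s = 232 min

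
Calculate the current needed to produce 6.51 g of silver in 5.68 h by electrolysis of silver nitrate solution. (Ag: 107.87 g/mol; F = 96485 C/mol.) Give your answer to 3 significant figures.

n(Ag) = 6.51 / 107.87 = 0.06035 mol
Ag⁺ + e⁻ → Ag, so n(e⁻) = 0.06035 mol
Q = 0.06035 × 96485 = 5823 C
I = Q / t = 5823 / 20448 s = 0.285 A

0.285 A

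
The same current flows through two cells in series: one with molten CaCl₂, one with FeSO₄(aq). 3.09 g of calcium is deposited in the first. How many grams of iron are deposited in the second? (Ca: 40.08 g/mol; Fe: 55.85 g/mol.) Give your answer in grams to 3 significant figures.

n(Ca) = 3.09 / 40.08 = 0.07710 mol
Ca²⁺ + 2e⁻ → Ca, so n(e⁻) = 2 × 0.07710 = 0.1542 mol
In series, the same 0.1542 mol of electrons flows through the second cell.
Fe²⁺ + 2e⁻ → Fe, so n(Fe) = 0.1542 / 2 = 0.07710 mol
m(Fe) = 0.07710 × 55.85 = 4.31 g

4.31 g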